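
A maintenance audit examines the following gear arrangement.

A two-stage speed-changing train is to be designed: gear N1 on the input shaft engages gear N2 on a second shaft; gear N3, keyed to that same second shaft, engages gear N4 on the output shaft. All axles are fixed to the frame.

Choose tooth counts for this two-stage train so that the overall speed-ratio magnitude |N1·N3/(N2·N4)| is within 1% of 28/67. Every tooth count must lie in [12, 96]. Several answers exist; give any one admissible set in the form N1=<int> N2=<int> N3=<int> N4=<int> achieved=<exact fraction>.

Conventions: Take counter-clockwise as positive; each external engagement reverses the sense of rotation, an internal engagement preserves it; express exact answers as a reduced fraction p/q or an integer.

design class (target 28/67): fixed-axis compound train
target = 28/67 in lowest terms: an exact hit needs N1·N3 = k·28 and N2·N4 = k·67 for one integer k, every count in [12, 96]; additionally prefer no 1:1 stage (N1 ≠ N2, N3 ≠ N4)
k = 1…11: no 1:1-free in-range split of k·28 and k·67 into factor pairs; take k = 12
k = 12: N1·N3 = 336 = 12·28, N2·N4 = 804 = 67·12
achieved = 12·28/(67·12) = 28/67; |achieved − target| = 0 ≤ 7/1675 ✓

N1=12 N2=67 N3=28 N4=12 achieved=28/67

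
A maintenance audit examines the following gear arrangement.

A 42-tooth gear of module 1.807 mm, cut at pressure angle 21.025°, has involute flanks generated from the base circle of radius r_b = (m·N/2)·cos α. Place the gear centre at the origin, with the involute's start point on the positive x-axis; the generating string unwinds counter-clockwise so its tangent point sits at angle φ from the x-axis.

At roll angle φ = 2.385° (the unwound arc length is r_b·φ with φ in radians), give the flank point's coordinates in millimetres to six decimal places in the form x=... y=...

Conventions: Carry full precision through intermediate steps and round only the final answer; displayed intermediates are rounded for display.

class = single-mesh tooth geometry [base-circle involute, m = 1.807, 42T]
pitch radius r_p = m·N/2 = 1.807·42/2 = 37.947000
base radius r_b = r_p·cos α = 37.947000·cos 21.025° = 35.420639
roll angle φ = 2.385° = 0.04162610 rad
x = r_b·(cos φ + φ·sin φ) = 35.451313
y = r_b·(sin φ − φ·cos φ) = 0.000851

x=35.451313 y=0.000851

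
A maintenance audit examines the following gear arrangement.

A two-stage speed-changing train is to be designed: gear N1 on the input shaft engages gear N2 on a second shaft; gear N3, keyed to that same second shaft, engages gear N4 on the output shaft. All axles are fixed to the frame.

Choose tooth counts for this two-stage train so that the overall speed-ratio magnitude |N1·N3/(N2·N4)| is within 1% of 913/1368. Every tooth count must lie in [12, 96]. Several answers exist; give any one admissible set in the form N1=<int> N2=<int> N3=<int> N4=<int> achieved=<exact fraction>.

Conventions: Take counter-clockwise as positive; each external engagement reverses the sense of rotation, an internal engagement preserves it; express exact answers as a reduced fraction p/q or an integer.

topology: fixed-axis compound train — 2 stages, target 913/1368
target = 913/1368 in lowest terms: an exact hit needs N1·N3 = k·913 and N2·N4 = k·1368 for one integer k, every count in [12, 96]; additionally prefer no 1:1 stage (N1 ≠ N2, N3 ≠ N4)
k = 1: no 1:1-free in-range split of k·913 and k·1368 into factor pairs; take k = 2
k = 2: N1·N3 = 1826 = 22·83, N2·N4 = 2736 = 36·76
achieved = 22·83/(36·76) = 913/1368; |achieved − target| = 0 ≤ 913/136800 ✓

N1=22 N2=36 N3=83 N4=76 achieved=913/1368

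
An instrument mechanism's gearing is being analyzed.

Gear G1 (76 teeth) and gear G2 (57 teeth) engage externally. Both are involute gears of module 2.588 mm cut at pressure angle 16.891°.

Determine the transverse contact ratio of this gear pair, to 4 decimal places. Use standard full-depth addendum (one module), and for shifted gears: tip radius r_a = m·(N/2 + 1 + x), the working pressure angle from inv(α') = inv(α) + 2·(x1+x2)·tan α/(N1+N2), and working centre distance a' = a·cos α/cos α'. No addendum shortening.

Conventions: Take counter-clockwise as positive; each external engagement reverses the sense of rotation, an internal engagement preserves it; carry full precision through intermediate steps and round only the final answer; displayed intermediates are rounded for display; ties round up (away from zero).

2.0066

recognized (one external pair, fixed centres): single-mesh tooth geometry, m = 2.588, N1 = 76, N2 = 57
base radii: r_b1 = 94.101365, r_b2 = 70.576024
tip radii: r_a1 = 100.932000, r_a2 = 76.346000
no profile shift: α' = α, a' = a
action lengths: √(r_a1²−r_b1²) = 36.499340, √(r_a2²−r_b2²) = 29.115917
base pitch p_b = π·m·cos α = 7.779688
CR = (36.499340 + 29.115917 − 172.102000·sin 16.89100°)/7.779688 = 2.006596
contact ratio ≈ 2.0066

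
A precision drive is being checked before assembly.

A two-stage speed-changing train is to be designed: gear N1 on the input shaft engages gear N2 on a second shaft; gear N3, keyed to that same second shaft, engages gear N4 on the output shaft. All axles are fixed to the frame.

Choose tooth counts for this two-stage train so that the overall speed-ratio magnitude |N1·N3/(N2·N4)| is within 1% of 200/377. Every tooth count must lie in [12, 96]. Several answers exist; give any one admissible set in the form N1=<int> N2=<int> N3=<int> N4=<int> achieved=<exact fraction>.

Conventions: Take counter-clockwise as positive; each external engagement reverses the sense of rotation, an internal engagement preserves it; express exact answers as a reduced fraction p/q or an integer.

topology: fixed-axis compound train — 2 stages, target 200/377
target = 200/377 in lowest terms: an exact hit needs N1·N3 = k·200 and N2·N4 = k·377 for one integer k, every count in [12, 96]; additionally prefer no 1:1 stage (N1 ≠ N2, N3 ≠ N4)
k = 1: no 1:1-free in-range split of k·200 and k·377 into factor pairs; take k = 2
k = 2: N1·N3 = 400 = 16·25, N2·N4 = 754 = 13·58
achieved = 16·25/(13·58) = 200/377; |achieved − target| = 0 ≤ 2/377 ✓

N1=16 N2=13 N3=25 N4=58 achieved=200/377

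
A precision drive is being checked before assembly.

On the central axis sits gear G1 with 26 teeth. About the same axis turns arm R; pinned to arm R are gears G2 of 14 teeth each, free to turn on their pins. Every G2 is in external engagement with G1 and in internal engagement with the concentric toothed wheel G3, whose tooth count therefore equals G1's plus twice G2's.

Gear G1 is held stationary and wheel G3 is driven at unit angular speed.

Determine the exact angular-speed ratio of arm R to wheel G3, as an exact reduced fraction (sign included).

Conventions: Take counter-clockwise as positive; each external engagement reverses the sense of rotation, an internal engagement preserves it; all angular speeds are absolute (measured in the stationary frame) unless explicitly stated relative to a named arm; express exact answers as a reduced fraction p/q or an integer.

topology: planetary set — G1 26T / G2 14T / G3 54T, arm = carrier (Willis)
ring teeth: 26 + 2·14 = 54
26(ω_sun−ω_arm) = −54(ω_ring−ω_arm),  ω_sun = 0, ω_ring = 1
26(0−ω_arm) = −54(1−ω_arm)  ⇒  80·ω_arm = 54  ⇒  ω_arm = 27/40
ω_out/ω_in = 27/40

27/40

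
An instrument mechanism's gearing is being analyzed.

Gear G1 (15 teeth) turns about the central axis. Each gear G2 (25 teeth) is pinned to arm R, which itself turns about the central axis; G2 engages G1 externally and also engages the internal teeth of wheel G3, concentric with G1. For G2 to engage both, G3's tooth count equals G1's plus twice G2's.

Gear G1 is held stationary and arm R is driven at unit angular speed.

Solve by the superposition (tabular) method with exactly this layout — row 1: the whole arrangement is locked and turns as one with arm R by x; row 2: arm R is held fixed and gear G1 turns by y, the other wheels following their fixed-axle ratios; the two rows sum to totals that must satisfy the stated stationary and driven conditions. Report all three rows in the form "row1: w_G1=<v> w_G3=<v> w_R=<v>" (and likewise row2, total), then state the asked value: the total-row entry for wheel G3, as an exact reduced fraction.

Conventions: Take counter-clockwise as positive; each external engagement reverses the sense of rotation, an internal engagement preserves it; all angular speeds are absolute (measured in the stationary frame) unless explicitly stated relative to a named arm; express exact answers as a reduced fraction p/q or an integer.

planetary set (15T centre, 25T on arm, 65T internal) — Willis relation
row 1 (train locked, turned with arm): all members turn x
row 2: sun turns y, ring = −(15/65)·y, arm 0
boundary: total ω_sun = x + y = 0 and total ω_arm = x = 1  ⇒  y = -1, x = 1
row 2 ring = −(15/65)·(-1) = 3/13
totals (row 1 + row 2): sun 1 + (-1) = 0, ring 1 + 3/13 = 16/13, arm 1 + 0 = 1
asked cell (total, ring) = 16/13

row1: w_G1=1 w_G3=1 w_R=1
row2: w_G1=-1 w_G3=3/13 w_R=0
total: w_G1=0 w_G3=16/13 w_R=1
asked value: 16/13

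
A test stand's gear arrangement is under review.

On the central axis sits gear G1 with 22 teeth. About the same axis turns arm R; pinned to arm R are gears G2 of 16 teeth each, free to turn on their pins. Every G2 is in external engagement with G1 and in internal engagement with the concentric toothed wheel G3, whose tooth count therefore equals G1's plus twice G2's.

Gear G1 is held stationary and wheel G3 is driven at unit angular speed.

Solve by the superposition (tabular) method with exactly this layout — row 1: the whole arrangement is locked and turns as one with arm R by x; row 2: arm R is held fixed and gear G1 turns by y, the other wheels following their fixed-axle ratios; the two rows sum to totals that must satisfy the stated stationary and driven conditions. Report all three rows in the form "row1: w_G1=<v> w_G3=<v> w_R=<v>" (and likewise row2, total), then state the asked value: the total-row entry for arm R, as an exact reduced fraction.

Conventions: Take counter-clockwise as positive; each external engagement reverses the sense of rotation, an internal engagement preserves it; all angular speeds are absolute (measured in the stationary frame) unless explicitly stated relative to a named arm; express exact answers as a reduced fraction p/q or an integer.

row1: w_G1=27/38 w_G3=27/38 w_R=27/38
row2: w_G1=-27/38 w_G3=11/38 w_R=0
total: w_G1=0 w_G3=1 w_R=27/38
asked value: 27/38

class = planetary set [G3 = 22+2·16 = 54; Willis about the carrier]
row 1 (train locked, turned with arm): all members turn x
row 2 — arm fixed, fixed-axis ratios: sun y, ring −(22/54)·y, arm 0
boundary: total ω_sun = x + y = 0 and total ω_ring = x − (22/54)·y = 1  ⇒  y = -27/38, x = 27/38
row 2 ring = −(22/54)·(-27/38) = 11/38
totals (row 1 + row 2): sun 27/38 + (-27/38) = 0, ring 27/38 + 11/38 = 1, arm 27/38 + 0 = 27/38
asked cell (total, arm) = 27/38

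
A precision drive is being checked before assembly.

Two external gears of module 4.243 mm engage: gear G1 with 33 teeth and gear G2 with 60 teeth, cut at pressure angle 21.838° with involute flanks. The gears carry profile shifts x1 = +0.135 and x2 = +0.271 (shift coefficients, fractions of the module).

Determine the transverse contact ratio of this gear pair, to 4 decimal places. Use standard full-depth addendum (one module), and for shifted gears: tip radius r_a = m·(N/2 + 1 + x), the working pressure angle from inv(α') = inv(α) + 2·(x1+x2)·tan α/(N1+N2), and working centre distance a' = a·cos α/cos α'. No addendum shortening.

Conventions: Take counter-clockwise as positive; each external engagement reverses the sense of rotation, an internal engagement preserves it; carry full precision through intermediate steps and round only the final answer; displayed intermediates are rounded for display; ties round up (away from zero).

1.5891

topology: single-mesh involute geometry — m = 4.243, 33T/60T pair
base radii: r_b1 = 64.985571, r_b2 = 118.155583
tip radii: r_a1 = 74.825305, r_a2 = 132.682853
inv(α') = inv(21.838°) + 2·(+0.135+0.271)·tan α/(33+60) = 0.02309494  ⇒  α' = 23.01457°
a' = a·cos α / cos α' = 197.2995·cos 21.838°/cos 23.01457° = 198.978776
action lengths: √(r_a1²−r_b1²) = 37.090455, √(r_a2²−r_b2²) = 60.365533
base pitch p_b = π·m·cos α = 12.373224
CR = (37.090455 + 60.365533 − 198.978776·sin 23.01457°)/12.373224 = 1.589094
contact ratio ≈ 1.5891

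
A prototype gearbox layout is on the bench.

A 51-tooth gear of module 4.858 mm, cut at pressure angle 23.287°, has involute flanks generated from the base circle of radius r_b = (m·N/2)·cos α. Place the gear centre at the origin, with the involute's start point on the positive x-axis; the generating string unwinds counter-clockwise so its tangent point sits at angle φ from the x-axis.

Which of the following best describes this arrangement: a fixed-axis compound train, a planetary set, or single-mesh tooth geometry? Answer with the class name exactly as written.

single-mesh tooth geometry

recognized (one wheel, involute flank): single-mesh tooth geometry, m = 4.858, N = 51
classification: single-mesh tooth geometry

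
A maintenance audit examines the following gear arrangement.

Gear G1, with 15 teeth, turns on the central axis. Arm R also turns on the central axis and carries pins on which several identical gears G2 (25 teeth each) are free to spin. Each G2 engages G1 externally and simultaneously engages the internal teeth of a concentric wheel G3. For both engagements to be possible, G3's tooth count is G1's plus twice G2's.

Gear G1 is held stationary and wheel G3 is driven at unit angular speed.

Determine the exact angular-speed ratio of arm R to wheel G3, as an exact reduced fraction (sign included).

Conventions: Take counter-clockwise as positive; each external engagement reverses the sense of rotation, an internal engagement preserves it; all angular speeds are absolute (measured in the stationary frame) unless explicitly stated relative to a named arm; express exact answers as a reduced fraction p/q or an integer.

13/16

topology: planetary set — G1 15T / G2 25T / G3 65T, arm = carrier (Willis)
ring teeth: 15 + 2·25 = 65
15(ω_sun−ω_arm) = −65(ω_ring−ω_arm),  ω_sun = 0, ω_ring = 1
15(0−ω_arm) = −65(1−ω_arm)  ⇒  80·ω_arm = 65  ⇒  ω_arm = 13/16
ω_out/ω_in = 13/16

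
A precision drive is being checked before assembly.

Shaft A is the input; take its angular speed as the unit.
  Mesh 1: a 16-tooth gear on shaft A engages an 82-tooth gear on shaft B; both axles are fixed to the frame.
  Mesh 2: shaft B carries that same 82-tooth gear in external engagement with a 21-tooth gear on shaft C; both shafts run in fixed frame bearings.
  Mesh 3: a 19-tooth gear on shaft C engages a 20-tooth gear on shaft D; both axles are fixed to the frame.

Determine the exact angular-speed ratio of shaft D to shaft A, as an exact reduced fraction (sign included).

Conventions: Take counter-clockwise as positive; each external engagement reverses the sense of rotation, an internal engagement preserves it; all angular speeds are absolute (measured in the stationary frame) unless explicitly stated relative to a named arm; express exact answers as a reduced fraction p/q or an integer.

class = fixed-axis compound train [3 meshes; 3 ratios multiply, 3 sense flips]
mesh 1 [16T→82T]: running ratio 8/41, sense −
mesh 2 [82T→21T]: running ratio 16/21, sense +
mesh 3 [19T→20T]: running ratio 76/105, sense −
ω_out/ω_in = -76/105

-76/105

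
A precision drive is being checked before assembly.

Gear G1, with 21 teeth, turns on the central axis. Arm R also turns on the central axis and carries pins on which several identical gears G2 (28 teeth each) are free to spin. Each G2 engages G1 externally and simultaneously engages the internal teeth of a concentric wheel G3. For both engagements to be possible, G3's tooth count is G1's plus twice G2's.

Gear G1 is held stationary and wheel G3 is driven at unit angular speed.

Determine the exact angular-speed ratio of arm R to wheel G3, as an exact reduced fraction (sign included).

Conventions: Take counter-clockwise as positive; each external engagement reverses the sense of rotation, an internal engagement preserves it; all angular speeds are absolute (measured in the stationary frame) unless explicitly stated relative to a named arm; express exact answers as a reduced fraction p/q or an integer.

11/14

topology: planetary set — G1 21T / G2 28T / G3 77T, arm = carrier (Willis)
ring teeth: 21 + 2·28 = 77
21(ω_sun−ω_arm) = −77(ω_ring−ω_arm),  ω_sun = 0, ω_ring = 1
21(0−ω_arm) = −77(1−ω_arm)  ⇒  98·ω_arm = 77  ⇒  ω_arm = 11/14
ω_out/ω_in = 11/14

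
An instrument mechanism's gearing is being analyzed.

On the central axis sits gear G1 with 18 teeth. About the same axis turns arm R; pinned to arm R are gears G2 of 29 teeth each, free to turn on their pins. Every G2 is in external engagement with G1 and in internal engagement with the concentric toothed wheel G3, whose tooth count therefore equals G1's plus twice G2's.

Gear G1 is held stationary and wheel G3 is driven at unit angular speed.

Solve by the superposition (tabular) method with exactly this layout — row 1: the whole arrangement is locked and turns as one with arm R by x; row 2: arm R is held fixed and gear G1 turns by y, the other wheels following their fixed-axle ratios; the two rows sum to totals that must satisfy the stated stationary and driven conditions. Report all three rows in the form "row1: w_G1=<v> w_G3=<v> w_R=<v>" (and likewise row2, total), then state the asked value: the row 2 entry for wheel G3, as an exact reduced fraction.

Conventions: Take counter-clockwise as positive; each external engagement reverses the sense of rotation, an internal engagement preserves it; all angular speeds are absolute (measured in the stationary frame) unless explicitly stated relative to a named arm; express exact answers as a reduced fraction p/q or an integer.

row1: w_G1=38/47 w_G3=38/47 w_R=38/47
row2: w_G1=-38/47 w_G3=9/47 w_R=0
total: w_G1=0 w_G3=1 w_R=38/47
asked value: 9/47

class = planetary set [G3 = 18+2·29 = 76; Willis about the carrier]
row 1 — lock + rotate with arm: ω_sun = ω_ring = ω_arm = x
row 2: sun turns y, ring = −(18/76)·y, arm 0
boundary: total ω_sun = x + y = 0 and total ω_ring = x − (18/76)·y = 1  ⇒  y = -38/47, x = 38/47
row 2 ring = −(18/76)·(-38/47) = 9/47
totals (row 1 + row 2): sun 38/47 + (-38/47) = 0, ring 38/47 + 9/47 = 1, arm 38/47 + 0 = 38/47
asked cell (row2, ring) = 9/47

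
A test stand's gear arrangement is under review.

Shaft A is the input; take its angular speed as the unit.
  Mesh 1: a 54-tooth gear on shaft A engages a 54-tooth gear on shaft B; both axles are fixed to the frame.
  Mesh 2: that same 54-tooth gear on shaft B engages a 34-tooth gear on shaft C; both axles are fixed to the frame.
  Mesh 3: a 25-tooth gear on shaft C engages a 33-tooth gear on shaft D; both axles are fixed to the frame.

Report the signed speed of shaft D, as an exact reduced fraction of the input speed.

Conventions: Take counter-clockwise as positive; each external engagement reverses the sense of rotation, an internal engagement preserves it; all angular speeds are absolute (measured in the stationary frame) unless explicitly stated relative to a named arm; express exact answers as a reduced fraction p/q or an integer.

-225/187

3-mesh fixed-axis compound train (all bearings frame-fixed)
mesh 1 [54T→54T]: |ω|/ω_in = 1×54/54 = 1, sense flips to −
mesh 2 [54T→34T]: |ω|/ω_in = 1×54/34 = 27/17, sense flips to +
mesh 3 [25T→33T]: |ω|/ω_in = (27/17)×25/33 = 225/187, sense flips to −
signed output speed (× input speed) = -225/187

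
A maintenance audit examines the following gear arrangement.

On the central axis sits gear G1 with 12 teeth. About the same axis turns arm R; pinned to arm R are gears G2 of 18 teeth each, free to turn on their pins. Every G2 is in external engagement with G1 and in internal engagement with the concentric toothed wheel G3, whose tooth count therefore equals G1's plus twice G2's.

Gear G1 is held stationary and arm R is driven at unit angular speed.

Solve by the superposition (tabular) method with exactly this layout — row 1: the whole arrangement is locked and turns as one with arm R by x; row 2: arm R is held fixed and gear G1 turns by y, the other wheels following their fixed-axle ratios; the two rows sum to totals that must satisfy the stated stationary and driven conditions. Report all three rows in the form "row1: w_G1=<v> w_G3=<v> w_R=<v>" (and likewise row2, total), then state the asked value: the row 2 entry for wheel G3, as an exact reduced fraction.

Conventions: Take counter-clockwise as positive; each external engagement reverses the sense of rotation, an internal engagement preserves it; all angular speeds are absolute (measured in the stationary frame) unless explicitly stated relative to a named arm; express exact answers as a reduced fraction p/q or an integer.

row1: w_G1=1 w_G3=1 w_R=1
row2: w_G1=-1 w_G3=1/4 w_R=0
total: w_G1=0 w_G3=5/4 w_R=1
asked value: 1/4

class = planetary set [G3 = 12+2·18 = 48; Willis about the carrier]
superposition row 1 [locked train]: every member turns x
row 2: sun turns y, ring = −(12/48)·y, arm 0
boundary: total ω_sun = x + y = 0 and total ω_arm = x = 1  ⇒  y = -1, x = 1
row 2 ring = −(12/48)·(-1) = 1/4
totals (row 1 + row 2): sun 1 + (-1) = 0, ring 1 + 1/4 = 5/4, arm 1 + 0 = 1
asked cell (row2, ring) = 1/4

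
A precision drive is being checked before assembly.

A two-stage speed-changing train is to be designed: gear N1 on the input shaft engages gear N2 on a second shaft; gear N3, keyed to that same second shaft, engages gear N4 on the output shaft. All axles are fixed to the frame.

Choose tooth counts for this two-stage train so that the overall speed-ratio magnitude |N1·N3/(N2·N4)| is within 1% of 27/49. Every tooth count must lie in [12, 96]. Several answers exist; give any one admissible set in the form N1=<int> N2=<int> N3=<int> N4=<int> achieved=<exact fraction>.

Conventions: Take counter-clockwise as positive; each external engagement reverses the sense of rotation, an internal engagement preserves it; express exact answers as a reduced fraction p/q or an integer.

N1=12 N2=14 N3=18 N4=28 achieved=27/49

design class (target 27/49): fixed-axis compound train
target = 27/49 in lowest terms: an exact hit needs N1·N3 = k·27 and N2·N4 = k·49 for one integer k, every count in [12, 96]; additionally prefer no 1:1 stage (N1 ≠ N2, N3 ≠ N4)
k = 1…7: no 1:1-free in-range split of k·27 and k·49 into factor pairs; take k = 8
k = 8: N1·N3 = 216 = 12·18, N2·N4 = 392 = 14·28
achieved = 12·18/(14·28) = 27/49; |achieved − target| = 0 ≤ 27/4900 ✓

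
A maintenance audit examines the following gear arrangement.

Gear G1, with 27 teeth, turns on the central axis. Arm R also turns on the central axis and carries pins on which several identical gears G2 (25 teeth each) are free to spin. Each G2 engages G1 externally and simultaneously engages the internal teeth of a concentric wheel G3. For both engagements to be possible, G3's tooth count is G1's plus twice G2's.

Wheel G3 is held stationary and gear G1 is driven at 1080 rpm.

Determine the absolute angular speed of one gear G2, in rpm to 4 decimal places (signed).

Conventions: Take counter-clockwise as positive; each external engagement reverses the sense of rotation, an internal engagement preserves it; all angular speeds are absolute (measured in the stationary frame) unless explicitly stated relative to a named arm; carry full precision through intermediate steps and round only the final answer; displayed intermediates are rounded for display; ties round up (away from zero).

topology: planetary set — G1 27T / G2 25T / G3 77T, arm = carrier (Willis)
normalise by the input: solve with ω_sun = 1, then scale by 1080 rpm
ring teeth: 27 + 2·25 = 77
27(ω_sun−ω_arm) = −77(ω_ring−ω_arm),  ω_ring = 0, ω_sun = 1
27(1−ω_arm) = −77(0−ω_arm)  ⇒  104·ω_arm = 27  ⇒  ω_arm = 27/104
sun–planet mesh: 27·(1−27/104) = −25·(ω_p−ω_arm)  ⇒  ω_p−ω_arm = -2079/2600
ω_p = 27/104 − 2079/2600 = -27/50
scale: ω_p = -27/50 × 1080 rpm = -583.2000 rpm

-583.2000 rpm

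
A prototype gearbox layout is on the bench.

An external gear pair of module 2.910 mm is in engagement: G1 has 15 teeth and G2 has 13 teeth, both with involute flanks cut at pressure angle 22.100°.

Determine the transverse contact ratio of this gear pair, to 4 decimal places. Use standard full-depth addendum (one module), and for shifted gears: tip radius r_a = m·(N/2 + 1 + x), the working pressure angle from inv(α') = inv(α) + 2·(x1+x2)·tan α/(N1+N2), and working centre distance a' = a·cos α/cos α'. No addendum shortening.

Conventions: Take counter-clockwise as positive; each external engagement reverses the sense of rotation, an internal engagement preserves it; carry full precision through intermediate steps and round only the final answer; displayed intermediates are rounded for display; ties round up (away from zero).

topology: single-mesh involute geometry — m = 2.910, 15T/13T pair
base radii: r_b1 = 20.221487, r_b2 = 17.525289
tip radii: r_a1 = 24.735000, r_a2 = 21.825000
no profile shift: α' = α, a' = a
action lengths: √(r_a1²−r_b1²) = 14.244707, √(r_a2²−r_b2²) = 13.007493
base pitch p_b = π·m·cos α = 8.470357
CR = (14.244707 + 13.007493 − 40.740000·sin 22.10000°)/8.470357 = 1.407830
contact ratio ≈ 1.4078

1.4078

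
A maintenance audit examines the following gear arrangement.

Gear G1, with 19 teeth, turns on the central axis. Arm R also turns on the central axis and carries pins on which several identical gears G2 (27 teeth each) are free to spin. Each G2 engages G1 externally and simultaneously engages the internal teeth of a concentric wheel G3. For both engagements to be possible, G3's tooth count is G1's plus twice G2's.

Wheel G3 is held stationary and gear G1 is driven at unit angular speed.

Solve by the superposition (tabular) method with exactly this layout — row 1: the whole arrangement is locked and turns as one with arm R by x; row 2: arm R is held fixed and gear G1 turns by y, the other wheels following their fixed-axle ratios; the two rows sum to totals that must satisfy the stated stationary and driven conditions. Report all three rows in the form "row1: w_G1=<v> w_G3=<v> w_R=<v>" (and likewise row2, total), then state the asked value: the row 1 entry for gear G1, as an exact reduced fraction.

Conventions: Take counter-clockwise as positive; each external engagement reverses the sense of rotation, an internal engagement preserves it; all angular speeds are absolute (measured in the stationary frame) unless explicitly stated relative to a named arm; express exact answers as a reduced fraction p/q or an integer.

row1: w_G1=19/92 w_G3=19/92 w_R=19/92
row2: w_G1=73/92 w_G3=-19/92 w_R=0
total: w_G1=1 w_G3=0 w_R=19/92
asked value: 19/92

class = planetary set [G3 = 19+2·27 = 73; Willis about the carrier]
row 1 — lock + rotate with arm: ω_sun = ω_ring = ω_arm = x
row 2: sun turns y, ring = −(19/73)·y, arm 0
boundary: total ω_ring = x − (19/73)·y = 0 and total ω_sun = x + y = 1  ⇒  y = 73/92, x = 19/92
row 2 ring = −(19/73)·73/92 = -19/92
totals (row 1 + row 2): sun 19/92 + 73/92 = 1, ring 19/92 + (-19/92) = 0, arm 19/92 + 0 = 19/92
asked cell (row1, sun) = 19/92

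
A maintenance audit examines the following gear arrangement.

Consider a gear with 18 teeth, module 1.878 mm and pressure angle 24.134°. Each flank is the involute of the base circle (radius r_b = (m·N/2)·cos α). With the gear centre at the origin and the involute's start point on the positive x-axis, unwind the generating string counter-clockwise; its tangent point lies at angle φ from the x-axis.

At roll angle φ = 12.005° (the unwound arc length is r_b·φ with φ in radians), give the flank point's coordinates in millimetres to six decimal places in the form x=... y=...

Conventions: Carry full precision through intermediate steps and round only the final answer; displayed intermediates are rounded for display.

recognized (one wheel, involute flank): single-mesh tooth geometry, m = 1.878, N = 18
pitch radius r_p = m·N/2 = 1.878·18/2 = 16.902000
base radius r_b = r_p·cos α = 16.902000·cos 24.134° = 15.424625
roll angle φ = 12.005° = 0.20952678 rad
x = r_b·(cos φ + φ·sin φ) = 15.759500
y = r_b·(sin φ − φ·cos φ) = 0.047087

x=15.759500 y=0.047087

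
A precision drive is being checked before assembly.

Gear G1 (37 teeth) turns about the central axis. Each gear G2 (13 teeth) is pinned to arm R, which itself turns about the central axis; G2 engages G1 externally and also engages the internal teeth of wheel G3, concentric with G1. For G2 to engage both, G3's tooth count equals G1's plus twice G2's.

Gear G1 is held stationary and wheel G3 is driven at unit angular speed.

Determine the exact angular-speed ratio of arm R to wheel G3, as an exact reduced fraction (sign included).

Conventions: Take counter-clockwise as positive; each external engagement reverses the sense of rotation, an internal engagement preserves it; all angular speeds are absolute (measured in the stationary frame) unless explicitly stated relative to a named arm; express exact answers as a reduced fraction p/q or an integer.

63/100

class = planetary set [G3 = 37+2·13 = 63; Willis about the carrier]
ring teeth: 37 + 2·13 = 63
37(ω_sun−ω_arm) = −63(ω_ring−ω_arm),  ω_sun = 0, ω_ring = 1
37(0−ω_arm) = −63(1−ω_arm)  ⇒  100·ω_arm = 63  ⇒  ω_arm = 63/100
ω_out/ω_in = 63/100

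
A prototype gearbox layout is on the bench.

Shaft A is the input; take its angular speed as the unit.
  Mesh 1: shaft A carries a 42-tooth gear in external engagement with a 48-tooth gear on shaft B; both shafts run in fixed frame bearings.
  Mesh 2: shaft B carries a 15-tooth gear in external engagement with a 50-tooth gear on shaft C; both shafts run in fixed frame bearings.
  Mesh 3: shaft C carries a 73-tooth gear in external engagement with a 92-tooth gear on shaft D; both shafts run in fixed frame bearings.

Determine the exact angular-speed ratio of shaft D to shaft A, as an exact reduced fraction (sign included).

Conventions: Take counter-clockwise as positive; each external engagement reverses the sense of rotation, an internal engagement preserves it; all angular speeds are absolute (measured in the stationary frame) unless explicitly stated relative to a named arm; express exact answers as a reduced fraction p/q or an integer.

class = fixed-axis compound train [3 meshes; 3 ratios multiply, 3 sense flips]
mesh 1 [42T→48T]: running ratio 7/8, sense −
mesh 2 [15T→50T]: running ratio 21/80, sense +
mesh 3 [73T→92T]: running ratio 1533/7360, sense −
ω_out/ω_in = -1533/7360

-1533/7360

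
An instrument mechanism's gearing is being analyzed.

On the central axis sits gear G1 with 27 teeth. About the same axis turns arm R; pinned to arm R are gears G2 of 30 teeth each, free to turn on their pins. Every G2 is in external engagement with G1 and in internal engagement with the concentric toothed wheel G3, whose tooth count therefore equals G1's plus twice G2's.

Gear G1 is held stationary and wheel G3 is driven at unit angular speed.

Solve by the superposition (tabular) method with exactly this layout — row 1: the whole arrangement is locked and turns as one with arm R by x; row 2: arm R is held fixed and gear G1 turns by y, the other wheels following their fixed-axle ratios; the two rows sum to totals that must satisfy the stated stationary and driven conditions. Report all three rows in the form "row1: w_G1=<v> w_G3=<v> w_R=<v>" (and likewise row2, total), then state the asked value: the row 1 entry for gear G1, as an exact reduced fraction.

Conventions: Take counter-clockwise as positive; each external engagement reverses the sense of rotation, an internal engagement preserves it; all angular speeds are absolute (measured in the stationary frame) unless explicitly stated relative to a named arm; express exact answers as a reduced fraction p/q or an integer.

row1: w_G1=29/38 w_G3=29/38 w_R=29/38
row2: w_G1=-29/38 w_G3=9/38 w_R=0
total: w_G1=0 w_G3=1 w_R=29/38
asked value: 29/38

planetary set (27T centre, 30T on arm, 87T internal) — Willis relation
row 1: whole set turns with the arm by x
row 2 (arm held, sun turns y): ω_ring = −(27/87)·y, ω_arm = 0
boundary: total ω_sun = x + y = 0 and total ω_ring = x − (27/87)·y = 1  ⇒  y = -29/38, x = 29/38
row 2 ring = −(27/87)·(-29/38) = 9/38
totals (row 1 + row 2): sun 29/38 + (-29/38) = 0, ring 29/38 + 9/38 = 1, arm 29/38 + 0 = 29/38
asked cell (row1, sun) = 29/38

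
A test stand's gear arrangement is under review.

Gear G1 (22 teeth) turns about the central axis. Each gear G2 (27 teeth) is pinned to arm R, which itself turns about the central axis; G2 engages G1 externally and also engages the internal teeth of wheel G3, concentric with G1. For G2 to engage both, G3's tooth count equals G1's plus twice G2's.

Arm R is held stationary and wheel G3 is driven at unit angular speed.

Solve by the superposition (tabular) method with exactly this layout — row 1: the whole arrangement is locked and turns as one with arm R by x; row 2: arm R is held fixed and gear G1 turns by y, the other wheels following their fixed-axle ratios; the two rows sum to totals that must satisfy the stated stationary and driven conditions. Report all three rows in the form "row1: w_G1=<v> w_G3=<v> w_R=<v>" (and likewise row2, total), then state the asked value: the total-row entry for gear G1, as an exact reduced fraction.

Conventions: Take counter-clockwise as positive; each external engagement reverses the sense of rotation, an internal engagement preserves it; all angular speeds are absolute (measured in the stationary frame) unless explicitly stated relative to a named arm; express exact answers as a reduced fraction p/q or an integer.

planetary set (22T centre, 27T on arm, 76T internal) — Willis relation
row 1: whole set turns with the arm by x
superposition row 2 [arm held]: sun y, ring −(22/76)·y, arm 0
boundary: total ω_arm = x = 0 and total ω_ring = x − (22/76)·y = 1  ⇒  y = -38/11, x = 0
row 2 ring = −(22/76)·(-38/11) = 1
totals (row 1 + row 2): sun 0 + (-38/11) = -38/11, ring 0 + 1 = 1, arm 0 + 0 = 0
asked cell (total, sun) = -38/11

row1: w_G1=0 w_G3=0 w_R=0
row2: w_G1=-38/11 w_G3=1 w_R=0
total: w_G1=-38/11 w_G3=1 w_R=0
asked value: -38/11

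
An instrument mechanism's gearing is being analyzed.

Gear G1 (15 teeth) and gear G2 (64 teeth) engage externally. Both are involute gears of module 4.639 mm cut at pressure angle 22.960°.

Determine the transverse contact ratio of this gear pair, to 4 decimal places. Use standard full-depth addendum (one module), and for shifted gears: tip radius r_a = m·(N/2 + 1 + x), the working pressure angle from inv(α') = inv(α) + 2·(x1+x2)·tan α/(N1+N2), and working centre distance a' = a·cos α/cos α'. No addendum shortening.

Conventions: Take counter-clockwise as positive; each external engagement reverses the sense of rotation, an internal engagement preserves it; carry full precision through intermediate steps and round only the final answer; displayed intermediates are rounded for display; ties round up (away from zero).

1.5236

class = single-mesh tooth geometry [involute pair 15T × 64T, m = 4.639]
base radii: r_b1 = 32.036148, r_b2 = 136.687565
tip radii: r_a1 = 39.431500, r_a2 = 153.087000
no profile shift: α' = α, a' = a
action lengths: √(r_a1²−r_b1²) = 22.989746, √(r_a2²−r_b2²) = 68.935761
base pitch p_b = π·m·cos α = 13.419270
CR = (22.989746 + 68.935761 − 183.240500·sin 22.96000°)/13.419270 = 1.523594
contact ratio ≈ 1.5236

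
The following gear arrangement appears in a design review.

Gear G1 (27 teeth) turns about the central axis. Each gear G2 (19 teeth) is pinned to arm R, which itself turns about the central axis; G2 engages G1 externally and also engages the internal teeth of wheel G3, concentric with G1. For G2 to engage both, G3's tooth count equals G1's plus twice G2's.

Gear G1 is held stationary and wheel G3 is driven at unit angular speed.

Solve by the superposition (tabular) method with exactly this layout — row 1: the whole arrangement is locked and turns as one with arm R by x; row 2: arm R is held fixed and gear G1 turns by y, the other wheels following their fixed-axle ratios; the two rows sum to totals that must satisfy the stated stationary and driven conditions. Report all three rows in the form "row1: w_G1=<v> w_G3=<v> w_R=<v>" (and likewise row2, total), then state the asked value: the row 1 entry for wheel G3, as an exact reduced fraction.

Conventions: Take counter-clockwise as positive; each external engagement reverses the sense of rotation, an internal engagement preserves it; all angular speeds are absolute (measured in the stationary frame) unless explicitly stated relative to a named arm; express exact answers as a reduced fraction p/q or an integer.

row1: w_G1=65/92 w_G3=65/92 w_R=65/92
row2: w_G1=-65/92 w_G3=27/92 w_R=0
total: w_G1=0 w_G3=1 w_R=65/92
asked value: 65/92

class = planetary set [G3 = 27+2·19 = 65; Willis about the carrier]
row 1 (train locked, turned with arm): all members turn x
row 2: sun turns y, ring = −(27/65)·y, arm 0
boundary: total ω_sun = x + y = 0 and total ω_ring = x − (27/65)·y = 1  ⇒  y = -65/92, x = 65/92
row 2 ring = −(27/65)·(-65/92) = 27/92
totals (row 1 + row 2): sun 65/92 + (-65/92) = 0, ring 65/92 + 27/92 = 1, arm 65/92 + 0 = 65/92
asked cell (row1, ring) = 65/92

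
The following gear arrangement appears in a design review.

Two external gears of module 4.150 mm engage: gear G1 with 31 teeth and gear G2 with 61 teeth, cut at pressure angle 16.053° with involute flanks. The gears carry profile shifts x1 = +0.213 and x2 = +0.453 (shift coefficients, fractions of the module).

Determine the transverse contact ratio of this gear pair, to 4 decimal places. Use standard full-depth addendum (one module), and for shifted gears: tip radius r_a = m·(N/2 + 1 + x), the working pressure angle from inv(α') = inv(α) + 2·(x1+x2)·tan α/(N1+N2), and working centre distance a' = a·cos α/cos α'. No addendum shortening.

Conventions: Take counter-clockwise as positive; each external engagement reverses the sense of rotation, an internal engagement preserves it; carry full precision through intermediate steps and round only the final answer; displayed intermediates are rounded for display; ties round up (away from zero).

1.8217

topology: single-mesh involute geometry — m = 4.150, 31T/61T pair
base radii: r_b1 = 61.816731, r_b2 = 121.639374
tip radii: r_a1 = 69.358950, r_a2 = 132.604950
inv(α') = inv(16.053°) + 2·(+0.213+0.453)·tan α/(31+61) = 0.01173510  ⇒  α' = 18.51314°
a' = a·cos α / cos α' = 190.9000·cos 16.053°/cos 18.51314° = 193.467902
action lengths: √(r_a1²−r_b1²) = 31.454025, √(r_a2²−r_b2²) = 52.800904
base pitch p_b = π·m·cos α = 12.529225
CR = (31.454025 + 52.800904 − 193.467902·sin 18.51314°)/12.529225 = 1.821708
contact ratio ≈ 1.8217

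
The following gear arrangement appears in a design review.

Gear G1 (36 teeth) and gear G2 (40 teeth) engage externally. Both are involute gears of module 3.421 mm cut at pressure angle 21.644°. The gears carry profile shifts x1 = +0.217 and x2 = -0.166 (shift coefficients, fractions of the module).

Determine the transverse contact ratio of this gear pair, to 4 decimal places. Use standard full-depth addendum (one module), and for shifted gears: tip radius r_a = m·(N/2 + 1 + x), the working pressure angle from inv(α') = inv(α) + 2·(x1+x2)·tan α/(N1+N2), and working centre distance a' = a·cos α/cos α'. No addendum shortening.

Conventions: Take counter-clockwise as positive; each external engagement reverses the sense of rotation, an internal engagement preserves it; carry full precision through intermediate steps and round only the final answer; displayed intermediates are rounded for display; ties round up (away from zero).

topology: single-mesh involute geometry — m = 3.421, 36T/40T pair
base radii: r_b1 = 57.236352, r_b2 = 63.595946
tip radii: r_a1 = 65.741357, r_a2 = 71.273114
inv(α') = inv(21.644°) + 2·(+0.217-0.166)·tan α/(36+40) = 0.01959011  ⇒  α' = 21.83590°
a' = a·cos α / cos α' = 129.9980·cos 21.644°/cos 21.83590° = 130.171737
action lengths: √(r_a1²−r_b1²) = 32.340781, √(r_a2²−r_b2²) = 32.177825
base pitch p_b = π·m·cos α = 9.989628
CR = (32.340781 + 32.177825 − 130.171737·sin 21.83590°)/9.989628 = 1.611800
contact ratio ≈ 1.6118

1.6118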